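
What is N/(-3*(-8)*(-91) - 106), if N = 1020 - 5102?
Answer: 2041/1145 ≈ 1.7825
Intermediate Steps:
N = -4082
N/(-3*(-8)*(-91) - 106) = -4082/(-3*(-8)*(-91) - 106) = -4082/(24*(-91) - 106) = -4082/(-2184 - 106) = -4082/(-2290) = -4082*(-1/2290) = 2041/1145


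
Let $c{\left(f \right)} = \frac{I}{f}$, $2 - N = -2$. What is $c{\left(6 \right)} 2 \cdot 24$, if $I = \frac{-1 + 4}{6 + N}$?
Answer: $\frac{12}{5} \approx 2.4$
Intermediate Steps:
$N = 4$ ($N = 2 - -2 = 2 + 2 = 4$)
$I = \frac{3}{10}$ ($I = \frac{-1 + 4}{6 + 4} = \frac{3}{10} \approx 0.3$)
$c{\left(f \right)} = \frac{3}{10 f}$
$c{\left(6 \right)} 2 \cdot 24 = \frac{3}{10 \cdot 6} \cdot 2 \cdot 24 = \frac{3}{10} \cdot \frac{1}{6} \cdot 2 \cdot 24 = \frac{1}{20} \cdot 2 \cdot 24 = \frac{1}{10} \cdot 24 = \frac{12}{5}$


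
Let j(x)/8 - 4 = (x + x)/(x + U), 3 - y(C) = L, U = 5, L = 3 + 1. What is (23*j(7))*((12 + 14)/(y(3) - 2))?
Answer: -74152/9 ≈ -8239.1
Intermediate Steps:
L = 4
y(C) = -1 (y(C) = 3 - 1*4 = 3 - 4 = -1)
j(x) = 32 + 16*x/(5 + x) (j(x) = 32 + 8*((x + x)/(x + 5)) = 32 + 8*((2*x)/(5 + x)) = 32 + 8*(2*x/(5 + x)) = 32 + 16*x/(5 + x))
(23*j(7))*((12 + 14)/(y(3) - 2)) = (23*(16*(10 + 3*7)/(5 + 7)))*((12 + 14)/(-1 - 2)) = (23*(16*(10 + 21)/12))*(26/(-3)) = (23*(16*(1/12)*31))*(26*(-⅓)) = (23*(124/3))*(-26/3) = (2852/3)*(-26/3) = -74152/9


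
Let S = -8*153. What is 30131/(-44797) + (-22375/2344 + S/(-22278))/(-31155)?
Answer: -8166333641215357/12146726223050520 ≈ -0.67231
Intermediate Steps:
S = -1224
30131/(-44797) + (-22375/2344 + S/(-22278))/(-31155) = 30131/(-44797) + (-22375/2344 - 1224/(-22278))/(-31155) = 30131*(-1/44797) + (-22375*1/2344 - 1224*(-1/22278))*(-1/31155) = -30131/44797 + (-22375/2344 + 204/3713)*(-1/31155) = -30131/44797 - 82600199/8703272*(-1/31155) = -30131/44797 + 82600199/271150439160 = -8166333641215357/12146726223050520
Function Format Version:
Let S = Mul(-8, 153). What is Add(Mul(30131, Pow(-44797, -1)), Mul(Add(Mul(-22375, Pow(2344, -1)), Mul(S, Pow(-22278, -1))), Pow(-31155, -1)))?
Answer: Rational(-8166333641215357, 12146726223050520) ≈ -0.67231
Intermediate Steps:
S = -1224
Add(Mul(30131, Pow(-44797, -1)), Mul(Add(Mul(-22375, Pow(2344, -1)), Mul(S, Pow(-22278, -1))), Pow(-31155, -1))) = Add(Mul(30131, Pow(-44797, -1)), Mul(Add(Mul(-22375, Pow(2344, -1)), Mul(-1224, Pow(-22278, -1))), Pow(-31155, -1))) = Add(Mul(30131, Rational(-1, 44797)), Mul(Add(Mul(-22375, Rational(1, 2344)), Mul(-1224, Rational(-1, 22278))), Rational(-1, 31155))) = Add(Rational(-30131, 44797), Mul(Add(Rational(-22375, 2344), Rational(204, 3713)), Rational(-1, 31155))) = Add(Rational(-30131, 44797), Mul(Rational(-82600199, 8703272), Rational(-1, 31155))) = Add(Rational(-30131, 44797), Rational(82600199, 271150439160)) = Rational(-8166333641215357, 12146726223050520)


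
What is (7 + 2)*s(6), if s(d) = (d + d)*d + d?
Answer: 702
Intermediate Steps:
s(d) = d + 2*d² (s(d) = (2*d)*d + d = 2*d² + d = d + 2*d²)
(7 + 2)*s(6) = (7 + 2)*(6*(1 + 2*6)) = 9*(6*(1 + 12)) = 9*(6*13) = 9*78 = 702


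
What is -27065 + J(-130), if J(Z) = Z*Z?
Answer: -10165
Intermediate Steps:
J(Z) = Z²
-27065 + J(-130) = -27065 + (-130)² = -27065 + 16900 = -10165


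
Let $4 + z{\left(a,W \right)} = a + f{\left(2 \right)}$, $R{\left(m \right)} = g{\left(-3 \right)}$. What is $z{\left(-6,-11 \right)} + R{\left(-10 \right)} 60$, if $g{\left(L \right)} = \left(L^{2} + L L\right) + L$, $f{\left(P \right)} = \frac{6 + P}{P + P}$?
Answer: $892$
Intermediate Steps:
$f{\left(P \right)} = \frac{6 + P}{2 P}$
$g{\left(L \right)} = L + 2 L^{2}$ ($g{\left(L \right)} = \left(L^{2} + L^{2}\right) + L = 2 L^{2} + L = L + 2 L^{2}$)
$R{\left(m \right)} = 15$ ($R{\left(m \right)} = - 3 \left(1 + 2 \left(-3\right)\right) = - 3 \left(1 - 6\right) = \left(-3\right) \left(-5\right) = 15$)
$z{\left(a,W \right)} = -2 + a$ ($z{\left(a,W \right)} = -4 + \left(a + \frac{6 + 2}{2 \cdot 2}\right) = -4 + \left(a + \frac{1}{2} \cdot \frac{1}{2} \cdot 8\right) = -4 + \left(a + 2\right) = -4 + \left(2 + a\right) = -2 + a$)
$z{\left(-6,-11 \right)} + R{\left(-10 \right)} 60 = \left(-2 - 6\right) + 15 \cdot 60 = -8 + 900 = 892$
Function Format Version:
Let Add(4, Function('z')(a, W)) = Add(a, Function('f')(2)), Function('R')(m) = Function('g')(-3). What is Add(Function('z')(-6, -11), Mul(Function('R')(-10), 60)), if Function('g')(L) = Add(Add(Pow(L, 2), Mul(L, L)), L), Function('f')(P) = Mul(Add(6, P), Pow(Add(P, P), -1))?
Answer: 892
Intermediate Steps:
Function('f')(P) = Mul(Rational(1, 2), Pow(P, -1), Add(6, P)) (Function('f')(P) = Mul(Add(6, P), Pow(Mul(2, P), -1)) = Mul(Add(6, P), Mul(Rational(1, 2), Pow(P, -1))) = Mul(Rational(1, 2), Pow(P, -1), Add(6, P)))
Function('g')(L) = Add(L, Mul(2, Pow(L, 2))) (Function('g')(L) = Add(Add(Pow(L, 2), Pow(L, 2)), L) = Add(Mul(2, Pow(L, 2)), L) = Add(L, Mul(2, Pow(L, 2))))
Function('R')(m) = 15 (Function('R')(m) = Mul(-3, Add(1, Mul(2, -3))) = Mul(-3, Add(1, -6)) = Mul(-3, -5) = 15)
Function('z')(a, W) = Add(-2, a) (Function('z')(a, W) = Add(-4, Add(a, Mul(Rational(1, 2), Pow(2, -1), Add(6, 2)))) = Add(-4, Add(a, Mul(Rational(1, 2), Rational(1, 2), 8))) = Add(-4, Add(a, 2)) = Add(-4, Add(2, a)) = Add(-2, a))
Add(Function('z')(-6, -11), Mul(Function('R')(-10), 60)) = Add(Add(-2, -6), Mul(15, 60)) = Add(-8, 900) = 892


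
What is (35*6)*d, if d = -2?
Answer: -420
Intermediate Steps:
(35*6)*d = (35*6)*(-2) = 210*(-2) = -420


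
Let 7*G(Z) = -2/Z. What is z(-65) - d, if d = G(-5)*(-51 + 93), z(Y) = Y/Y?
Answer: -7/5 ≈ -1.4000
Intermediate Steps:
G(Z) = -2/(7*Z) (G(Z) = (-2/Z)/7 = -2/(7*Z))
z(Y) = 1
d = 12/5 (d = (-2/7/(-5))*(-51 + 93) = -2/7*(-⅕)*42 = (2/35)*42 = 12/5 ≈ 2.4000)
z(-65) - d = 1 - 1*12/5 = 1 - 12/5 = -7/5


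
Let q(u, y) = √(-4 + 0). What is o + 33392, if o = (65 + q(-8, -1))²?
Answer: 37613 + 260*I ≈ 37613.0 + 260.0*I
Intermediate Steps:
q(u, y) = 2*I (q(u, y) = √(-4) = 2*I)
o = (65 + 2*I)² ≈ 4221.0 + 260.0*I
o + 33392 = (4221 + 260*I) + 33392 = 37613 + 260*I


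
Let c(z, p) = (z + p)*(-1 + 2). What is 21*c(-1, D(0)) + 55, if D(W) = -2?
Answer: -8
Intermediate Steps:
c(z, p) = p + z (c(z, p) = (p + z)*1 = p + z)
21*c(-1, D(0)) + 55 = 21*(-2 - 1) + 55 = 21*(-3) + 55 = -63 + 55 = -8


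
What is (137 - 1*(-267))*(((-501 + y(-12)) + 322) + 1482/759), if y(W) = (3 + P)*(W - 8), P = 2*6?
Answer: -48759972/253 ≈ -1.9273e+5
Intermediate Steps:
P = 12
y(W) = -120 + 15*W (y(W) = (3 + 12)*(W - 8) = 15*(-8 + W) = -120 + 15*W)
(137 - 1*(-267))*(((-501 + y(-12)) + 322) + 1482/759) = (137 - 1*(-267))*(((-501 + (-120 + 15*(-12))) + 322) + 1482/759) = (137 + 267)*(((-501 + (-120 - 180)) + 322) + 1482*(1/759)) = 404*(((-501 - 300) + 322) + 494/253) = 404*((-801 + 322) + 494/253) = 404*(-479 + 494/253) = 404*(-120693/253) = -48759972/253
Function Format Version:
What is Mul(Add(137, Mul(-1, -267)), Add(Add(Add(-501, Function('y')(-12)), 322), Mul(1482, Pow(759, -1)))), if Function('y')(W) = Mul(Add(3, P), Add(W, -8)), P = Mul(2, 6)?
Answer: Rational(-48759972, 253) ≈ -1.9273e+5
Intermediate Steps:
P = 12
Function('y')(W) = Add(-120, Mul(15, W)) (Function('y')(W) = Mul(Add(3, 12), Add(W, -8)) = Mul(15, Add(-8, W)) = Add(-120, Mul(15, W)))
Mul(Add(137, Mul(-1, -267)), Add(Add(Add(-501, Function('y')(-12)), 322), Mul(1482, Pow(759, -1)))) = Mul(Add(137, Mul(-1, -267)), Add(Add(Add(-501, Add(-120, Mul(15, -12))), 322), Mul(1482, Pow(759, -1)))) = Mul(Add(137, 267), Add(Add(Add(-501, Add(-120, -180)), 322), Mul(1482, Rational(1, 759)))) = Mul(404, Add(Add(Add(-501, -300), 322), Rational(494, 253))) = Mul(404, Add(Add(-801, 322), Rational(494, 253))) = Mul(404, Add(-479, Rational(494, 253))) = Mul(404, Rational(-120693, 253)) = Rational(-48759972, 253)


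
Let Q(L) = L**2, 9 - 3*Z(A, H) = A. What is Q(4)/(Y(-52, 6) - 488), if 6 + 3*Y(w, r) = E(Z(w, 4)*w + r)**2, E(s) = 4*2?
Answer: -24/703 ≈ -0.034139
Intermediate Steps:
Z(A, H) = 3 - A/3
E(s) = 8
Y(w, r) = 58/3 (Y(w, r) = -2 + (1/3)*8**2 = -2 + (1/3)*64 = -2 + 64/3 = 58/3)
Q(4)/(Y(-52, 6) - 488) = 4**2/(58/3 - 488) = 16/(-1406/3) = -3/1406*16 = -24/703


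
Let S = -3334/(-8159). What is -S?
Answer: -3334/8159 ≈ -0.40863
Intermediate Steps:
S = 3334/8159 (S = -3334*(-1/8159) = 3334/8159 ≈ 0.40863)
-S = -1*3334/8159 = -3334/8159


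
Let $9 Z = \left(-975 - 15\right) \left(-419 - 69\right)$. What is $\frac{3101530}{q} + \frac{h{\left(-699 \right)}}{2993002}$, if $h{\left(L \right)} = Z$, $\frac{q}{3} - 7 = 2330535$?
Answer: $\frac{51373382855}{111308247879} \approx 0.46154$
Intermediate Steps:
$q = 6991626$ ($q = 21 + 3 \cdot 2330535 = 21 + 6991605 = 6991626$)
$Z = 53680$ ($Z = \frac{\left(-975 - 15\right) \left(-419 - 69\right)}{9} = \frac{\left(-990\right) \left(-488\right)}{9} = \frac{1}{9} \cdot 483120 = 53680$)
$h{\left(L \right)} = 53680$
$\frac{3101530}{q} + \frac{h{\left(-699 \right)}}{2993002} = \frac{3101530}{6991626} + \frac{53680}{2993002} = 3101530 \cdot \frac{1}{6991626} + 53680 \cdot \frac{1}{2993002} = \frac{32995}{74379} + \frac{26840}{1496501} = \frac{51373382855}{111308247879}$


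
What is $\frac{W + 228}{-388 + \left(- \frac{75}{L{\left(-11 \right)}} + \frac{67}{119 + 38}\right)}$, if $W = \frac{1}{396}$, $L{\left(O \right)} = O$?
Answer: $- \frac{14175373}{23672304} \approx -0.59882$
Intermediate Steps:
$W = \frac{1}{396} \approx 0.0025253$
$\frac{W + 228}{-388 + \left(- \frac{75}{L{\left(-11 \right)}} + \frac{67}{119 + 38}\right)} = \frac{\frac{1}{396} + 228}{-388 + \left(- \frac{75}{-11} + \frac{67}{119 + 38}\right)} = \frac{90289}{396 \left(-388 + \left(\left(-75\right) \left(- \frac{1}{11}\right) + \frac{67}{157}\right)\right)} = \frac{90289}{396 \left(-388 + \left(\frac{75}{11} + 67 \cdot \frac{1}{157}\right)\right)} = \frac{90289}{396 \left(-388 + \left(\frac{75}{11} + \frac{67}{157}\right)\right)} = \frac{90289}{396 \left(-388 + \frac{12512}{1727}\right)} = \frac{90289}{396 \left(- \frac{657564}{1727}\right)} = \frac{90289}{396} \left(- \frac{1727}{657564}\right) = - \frac{14175373}{23672304}$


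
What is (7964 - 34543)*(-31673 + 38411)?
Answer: -179089302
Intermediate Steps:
(7964 - 34543)*(-31673 + 38411) = -26579*6738 = -179089302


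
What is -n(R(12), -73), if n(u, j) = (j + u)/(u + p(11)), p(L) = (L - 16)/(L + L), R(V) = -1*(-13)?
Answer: 1320/281 ≈ 4.6975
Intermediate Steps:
R(V) = 13
p(L) = (-16 + L)/(2*L) (p(L) = (-16 + L)/((2*L)) = (-16 + L)*(1/(2*L)) = (-16 + L)/(2*L))
n(u, j) = (j + u)/(-5/22 + u) (n(u, j) = (j + u)/(u + (1/2)*(-16 + 11)/11) = (j + u)/(u + (1/2)*(1/11)*(-5)) = (j + u)/(u - 5/22) = (j + u)/(-5/22 + u))
-n(R(12), -73) = -22*(-73 + 13)/(-5 + 22*13) = -22*(-60)/(-5 + 286) = -22*(-60)/281 = -1*(-1320/281) = 1320/281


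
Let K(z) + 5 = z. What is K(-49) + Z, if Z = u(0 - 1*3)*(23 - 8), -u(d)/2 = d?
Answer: 36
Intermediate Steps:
K(z) = -5 + z
u(d) = -2*d
Z = 90 (Z = (-2*(0 - 1*3))*(23 - 8) = -2*(0 - 3)*15 = -2*(-3)*15 = 6*15 = 90)
K(-49) + Z = (-5 - 49) + 90 = -54 + 90 = 36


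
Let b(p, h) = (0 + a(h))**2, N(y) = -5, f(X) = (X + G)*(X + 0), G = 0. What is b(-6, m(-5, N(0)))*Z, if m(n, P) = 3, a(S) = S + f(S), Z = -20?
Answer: -2880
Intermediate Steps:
f(X) = X**2 (f(X) = (X + 0)*(X + 0) = X*X = X**2)
a(S) = S + S**2
b(p, h) = h**2*(1 + h)**2 (b(p, h) = (0 + h*(1 + h))**2 = (h*(1 + h))**2 = h**2*(1 + h)**2)
b(-6, m(-5, N(0)))*Z = (3**2*(1 + 3)**2)*(-20) = (9*4**2)*(-20) = (9*16)*(-20) = 144*(-20) = -2880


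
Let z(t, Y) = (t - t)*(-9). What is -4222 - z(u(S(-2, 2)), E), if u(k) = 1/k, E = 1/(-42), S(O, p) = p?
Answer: -4222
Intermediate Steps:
E = -1/42 ≈ -0.023810
z(t, Y) = 0 (z(t, Y) = 0*(-9) = 0)
-4222 - z(u(S(-2, 2)), E) = -4222 - 1*0 = -4222 + 0 = -4222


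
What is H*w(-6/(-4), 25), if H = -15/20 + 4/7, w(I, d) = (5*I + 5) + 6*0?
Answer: -125/56 ≈ -2.2321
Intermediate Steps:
w(I, d) = 5 + 5*I (w(I, d) = (5 + 5*I) + 0 = 5 + 5*I)
H = -5/28 (H = -15*1/20 + 4*(⅐) = -¾ + 4/7 = -5/28 ≈ -0.17857)
H*w(-6/(-4), 25) = -5*(5 + 5*(-6/(-4)))/28 = -5*(5 + 5*(-6*(-¼)))/28 = -5*(5 + 5*(3/2))/28 = -5*(5 + 15/2)/28 = -5/28*25/2 = -125/56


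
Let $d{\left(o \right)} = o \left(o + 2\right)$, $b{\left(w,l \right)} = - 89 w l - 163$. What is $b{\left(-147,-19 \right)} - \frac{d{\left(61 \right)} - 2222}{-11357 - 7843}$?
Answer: $- \frac{4775806379}{19200} \approx -2.4874 \cdot 10^{5}$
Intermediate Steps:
$b{\left(w,l \right)} = -163 - 89 l w$ ($b{\left(w,l \right)} = - 89 l w - 163 = -163 - 89 l w$)
$d{\left(o \right)} = o \left(2 + o\right)$
$b{\left(-147,-19 \right)} - \frac{d{\left(61 \right)} - 2222}{-11357 - 7843} = \left(-163 - \left(-1691\right) \left(-147\right)\right) - \frac{61 \left(2 + 61\right) - 2222}{-11357 - 7843} = \left(-163 - 248577\right) - \frac{61 \cdot 63 - 2222}{-11357 - 7843} = -248740 - \frac{3843 - 2222}{-11357 - 7843} = -248740 - \frac{1621}{-19200} = -248740 - 1621 \left(- \frac{1}{19200}\right) = -248740 - - \frac{1621}{19200} = -248740 + \frac{1621}{19200} = - \frac{4775806379}{19200}$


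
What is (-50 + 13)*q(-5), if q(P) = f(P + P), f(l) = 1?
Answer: -37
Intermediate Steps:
q(P) = 1
(-50 + 13)*q(-5) = (-50 + 13)*1 = -37*1 = -37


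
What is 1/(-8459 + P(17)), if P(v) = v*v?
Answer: -1/8170 ≈ -0.00012240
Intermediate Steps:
P(v) = v²
1/(-8459 + P(17)) = 1/(-8459 + 17²) = 1/(-8459 + 289) = 1/(-8170) = -1/8170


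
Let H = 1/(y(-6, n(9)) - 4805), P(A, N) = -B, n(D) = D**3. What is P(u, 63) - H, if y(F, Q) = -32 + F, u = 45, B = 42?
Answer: -203405/4843 ≈ -42.000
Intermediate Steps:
P(A, N) = -42 (P(A, N) = -1*42 = -42)
H = -1/4843 (H = 1/((-32 - 6) - 4805) = 1/(-38 - 4805) = 1/(-4843) = -1/4843 ≈ -0.00020648)
P(u, 63) - H = -42 - 1*(-1/4843) = -42 + 1/4843 = -203405/4843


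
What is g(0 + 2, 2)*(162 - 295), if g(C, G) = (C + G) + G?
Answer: -798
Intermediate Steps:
g(C, G) = C + 2*G
g(0 + 2, 2)*(162 - 295) = ((0 + 2) + 2*2)*(162 - 295) = (2 + 4)*(-133) = 6*(-133) = -798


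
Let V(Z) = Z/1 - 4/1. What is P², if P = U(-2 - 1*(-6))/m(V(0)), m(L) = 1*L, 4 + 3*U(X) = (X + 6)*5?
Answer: 529/36 ≈ 14.694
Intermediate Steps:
U(X) = 26/3 + 5*X/3 (U(X) = -4/3 + ((X + 6)*5)/3 = -4/3 + ((6 + X)*5)/3 = -4/3 + (30 + 5*X)/3 = -4/3 + (10 + 5*X/3) = 26/3 + 5*X/3)
V(Z) = -4 + Z (V(Z) = Z*1 - 4*1 = Z - 4 = -4 + Z)
m(L) = L
P = -23/6 (P = (26/3 + 5*(-2 - 1*(-6))/3)/(-4 + 0) = (26/3 + 5*(-2 + 6)/3)/(-4) = (26/3 + (5/3)*4)*(-¼) = (26/3 + 20/3)*(-¼) = (46/3)*(-¼) = -23/6 ≈ -3.8333)
P² = (-23/6)² = 529/36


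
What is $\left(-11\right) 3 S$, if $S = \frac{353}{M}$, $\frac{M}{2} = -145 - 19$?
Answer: $\frac{11649}{328} \approx 35.515$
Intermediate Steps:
$M = -328$ ($M = 2 \left(-145 - 19\right) = 2 \left(-164\right) = -328$)
$S = - \frac{353}{328}$ ($S = \frac{353}{-328} = 353 \left(- \frac{1}{328}\right) = - \frac{353}{328} \approx -1.0762$)
$\left(-11\right) 3 S = \left(-11\right) 3 \left(- \frac{353}{328}\right) = \left(-33\right) \left(- \frac{353}{328}\right) = \frac{11649}{328}$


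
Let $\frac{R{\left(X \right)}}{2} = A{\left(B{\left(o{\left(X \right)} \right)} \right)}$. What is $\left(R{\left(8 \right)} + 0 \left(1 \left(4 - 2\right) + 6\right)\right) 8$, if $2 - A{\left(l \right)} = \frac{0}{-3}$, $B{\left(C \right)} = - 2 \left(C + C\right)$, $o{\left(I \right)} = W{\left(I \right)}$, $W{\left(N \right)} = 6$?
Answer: $32$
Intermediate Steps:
$o{\left(I \right)} = 6$
$B{\left(C \right)} = - 4 C$ ($B{\left(C \right)} = - 2 \cdot 2 C = - 4 C$)
$A{\left(l \right)} = 2$ ($A{\left(l \right)} = 2 - \frac{0}{-3} = 2 - 0 \left(- \frac{1}{3}\right) = 2 - 0 = 2 + 0 = 2$)
$R{\left(X \right)} = 4$ ($R{\left(X \right)} = 2 \cdot 2 = 4$)
$\left(R{\left(8 \right)} + 0 \left(1 \left(4 - 2\right) + 6\right)\right) 8 = \left(4 + 0 \left(1 \left(4 - 2\right) + 6\right)\right) 8 = \left(4 + 0 \left(1 \cdot 2 + 6\right)\right) 8 = \left(4 + 0 \left(2 + 6\right)\right) 8 = \left(4 + 0 \cdot 8\right) 8 = \left(4 + 0\right) 8 = 4 \cdot 8 = 32$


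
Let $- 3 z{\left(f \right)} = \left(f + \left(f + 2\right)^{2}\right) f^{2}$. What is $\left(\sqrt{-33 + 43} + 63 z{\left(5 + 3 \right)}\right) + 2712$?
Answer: $-142440 + \sqrt{10} \approx -1.4244 \cdot 10^{5}$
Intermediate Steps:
$z{\left(f \right)} = - \frac{f^{2} \left(f + \left(2 + f\right)^{2}\right)}{3}$ ($z{\left(f \right)} = - \frac{\left(f + \left(f + 2\right)^{2}\right) f^{2}}{3} = - \frac{\left(f + \left(2 + f\right)^{2}\right) f^{2}}{3} = - \frac{f^{2} \left(f + \left(2 + f\right)^{2}\right)}{3}$)
$\left(\sqrt{-33 + 43} + 63 z{\left(5 + 3 \right)}\right) + 2712 = \left(\sqrt{-33 + 43} + 63 \frac{\left(5 + 3\right)^{2} \left(- (5 + 3) - \left(2 + \left(5 + 3\right)\right)^{2}\right)}{3}\right) + 2712 = \left(\sqrt{10} + 63 \frac{8^{2} \left(\left(-1\right) 8 - \left(2 + 8\right)^{2}\right)}{3}\right) + 2712 = \left(\sqrt{10} + 63 \cdot \frac{1}{3} \cdot 64 \left(-8 - 10^{2}\right)\right) + 2712 = \left(\sqrt{10} + 63 \cdot \frac{1}{3} \cdot 64 \left(-8 - 100\right)\right) + 2712 = \left(\sqrt{10} + 63 \cdot \frac{1}{3} \cdot 64 \left(-108\right)\right) + 2712 = \left(\sqrt{10} + 63 \left(-2304\right)\right) + 2712 = \left(\sqrt{10} - 145152\right) + 2712 = \left(-145152 + \sqrt{10}\right) + 2712 = -142440 + \sqrt{10}$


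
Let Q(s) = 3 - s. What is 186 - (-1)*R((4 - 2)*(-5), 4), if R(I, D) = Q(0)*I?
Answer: 156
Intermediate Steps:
R(I, D) = 3*I (R(I, D) = (3 - 1*0)*I = (3 + 0)*I = 3*I)
186 - (-1)*R((4 - 2)*(-5), 4) = 186 - (-1)*3*((4 - 2)*(-5)) = 186 - (-1)*3*(2*(-5)) = 186 - (-1)*3*(-10) = 186 - (-1)*(-30) = 186 - 1*30 = 186 - 30 = 156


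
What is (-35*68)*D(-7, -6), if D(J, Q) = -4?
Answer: 9520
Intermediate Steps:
(-35*68)*D(-7, -6) = -35*68*(-4) = -2380*(-4) = 9520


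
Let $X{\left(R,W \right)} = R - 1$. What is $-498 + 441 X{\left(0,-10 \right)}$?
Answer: $-939$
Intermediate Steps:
$X{\left(R,W \right)} = -1 + R$ ($X{\left(R,W \right)} = R - 1 = -1 + R$)
$-498 + 441 X{\left(0,-10 \right)} = -498 + 441 \left(-1 + 0\right) = -498 + 441 \left(-1\right) = -498 - 441 = -939$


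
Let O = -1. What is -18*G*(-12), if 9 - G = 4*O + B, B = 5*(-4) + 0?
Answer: 7128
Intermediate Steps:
B = -20 (B = -20 + 0 = -20)
G = 33 (G = 9 - (4*(-1) - 20) = 9 - (-4 - 20) = 9 - 1*(-24) = 9 + 24 = 33)
-18*G*(-12) = -18*33*(-12) = -594*(-12) = 7128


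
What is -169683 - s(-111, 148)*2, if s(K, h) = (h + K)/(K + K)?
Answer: -509048/3 ≈ -1.6968e+5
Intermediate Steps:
s(K, h) = (K + h)/(2*K) (s(K, h) = (K + h)/((2*K)) = (K + h)*(1/(2*K)) = (K + h)/(2*K))
-169683 - s(-111, 148)*2 = -169683 - (½)*(-111 + 148)/(-111)*2 = -169683 - (½)*(-1/111)*37*2 = -169683 - (-1)*2/6 = -169683 - 1*(-⅓) = -169683 + ⅓ = -509048/3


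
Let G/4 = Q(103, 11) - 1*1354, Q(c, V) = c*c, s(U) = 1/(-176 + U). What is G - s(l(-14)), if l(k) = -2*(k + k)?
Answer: 4442401/120 ≈ 37020.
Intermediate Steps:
l(k) = -4*k
Q(c, V) = c²
G = 37020 (G = 4*(103² - 1*1354) = 4*(10609 - 1354) = 4*9255 = 37020)
G - s(l(-14)) = 37020 - 1/(-176 - 4*(-14)) = 37020 - 1/(-176 + 56) = 37020 - 1/(-120) = 37020 - 1*(-1/120) = 37020 + 1/120 = 4442401/120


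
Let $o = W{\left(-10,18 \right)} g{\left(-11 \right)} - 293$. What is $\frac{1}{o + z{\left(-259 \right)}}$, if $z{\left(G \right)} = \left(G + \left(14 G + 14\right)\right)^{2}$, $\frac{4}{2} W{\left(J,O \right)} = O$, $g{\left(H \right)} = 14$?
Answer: $\frac{1}{14984474} \approx 6.6736 \cdot 10^{-8}$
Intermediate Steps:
$W{\left(J,O \right)} = \frac{O}{2}$
$z{\left(G \right)} = \left(14 + 15 G\right)^{2}$ ($z{\left(G \right)} = \left(G + \left(14 + 14 G\right)\right)^{2} = \left(14 + 15 G\right)^{2}$)
$o = -167$ ($o = \frac{1}{2} \cdot 18 \cdot 14 - 293 = 9 \cdot 14 - 293 = 126 - 293 = -167$)
$\frac{1}{o + z{\left(-259 \right)}} = \frac{1}{-167 + \left(14 + 15 \left(-259\right)\right)^{2}} = \frac{1}{-167 + \left(14 - 3885\right)^{2}} = \frac{1}{-167 + \left(-3871\right)^{2}} = \frac{1}{-167 + 14984641} = \frac{1}{14984474}$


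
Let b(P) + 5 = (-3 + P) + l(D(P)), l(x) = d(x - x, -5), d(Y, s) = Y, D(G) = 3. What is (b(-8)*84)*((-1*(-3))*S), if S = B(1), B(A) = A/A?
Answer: -4032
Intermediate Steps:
B(A) = 1
S = 1
l(x) = 0 (l(x) = x - x = 0)
b(P) = -8 + P (b(P) = -5 + ((-3 + P) + 0) = -5 + (-3 + P) = -8 + P)
(b(-8)*84)*((-1*(-3))*S) = ((-8 - 8)*84)*(-1*(-3)*1) = (-16*84)*(3*1) = -1344*3 = -4032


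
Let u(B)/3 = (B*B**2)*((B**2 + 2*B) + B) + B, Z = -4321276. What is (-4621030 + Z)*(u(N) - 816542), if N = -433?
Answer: 405499973916511524886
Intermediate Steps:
u(B) = 3*B + 3*B**3*(B**2 + 3*B) (u(B) = 3*((B*B**2)*((B**2 + 2*B) + B) + B) = 3*(B**3*(B**2 + 3*B) + B) = 3*(B + B**3*(B**2 + 3*B)) = 3*B + 3*B**3*(B**2 + 3*B))
(-4621030 + Z)*(u(N) - 816542) = (-4621030 - 4321276)*(3*(-433)*(1 + (-433)**4 + 3*(-433)**3) - 816542) = -8942306*(3*(-433)*(1 + 35152125121 + 3*(-81182737)) - 816542) = -8942306*(3*(-433)*(1 + 35152125121 - 243548211) - 816542) = -8942306*(3*(-433)*34908576911 - 816542) = -8942306*(-45346241407389 - 816542) = -8942306*(-45346242223931) = 405499973916511524886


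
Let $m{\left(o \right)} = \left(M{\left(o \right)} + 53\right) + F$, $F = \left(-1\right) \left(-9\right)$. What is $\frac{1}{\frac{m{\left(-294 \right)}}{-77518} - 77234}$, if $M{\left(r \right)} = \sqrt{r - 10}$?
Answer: $- \frac{116025556297483}{8961117907878693845} + \frac{77518 i \sqrt{19}}{8961117907878693845} \approx -1.2948 \cdot 10^{-5} + 3.7707 \cdot 10^{-14} i$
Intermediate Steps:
$F = 9$
$M{\left(r \right)} = \sqrt{-10 + r}$
$m{\left(o \right)} = 62 + \sqrt{-10 + o}$ ($m{\left(o \right)} = \left(\sqrt{-10 + o} + 53\right) + 9 = \left(53 + \sqrt{-10 + o}\right) + 9 = 62 + \sqrt{-10 + o}$)
$\frac{1}{\frac{m{\left(-294 \right)}}{-77518} - 77234} = \frac{1}{\frac{62 + \sqrt{-10 - 294}}{-77518} - 77234} = \frac{1}{\left(62 + \sqrt{-304}\right) \left(- \frac{1}{77518}\right) - 77234} = \frac{1}{\left(62 + 4 i \sqrt{19}\right) \left(- \frac{1}{77518}\right) - 77234} = \frac{1}{\left(- \frac{31}{38759} - \frac{2 i \sqrt{19}}{38759}\right) - 77234} = \frac{1}{- \frac{2993512637}{38759} - \frac{2 i \sqrt{19}}{38759}}$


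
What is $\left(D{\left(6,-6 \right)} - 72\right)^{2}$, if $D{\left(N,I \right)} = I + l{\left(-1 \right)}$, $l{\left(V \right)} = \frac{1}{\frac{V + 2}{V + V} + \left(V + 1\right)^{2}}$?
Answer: $6400$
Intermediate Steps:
$l{\left(V \right)} = \frac{1}{\left(1 + V\right)^{2} + \frac{2 + V}{2 V}}$ ($l{\left(V \right)} = \frac{1}{\frac{2 + V}{2 V} + \left(1 + V\right)^{2}} = \frac{1}{\left(1 + V\right)^{2} + \frac{2 + V}{2 V}}$)
$D{\left(N,I \right)} = -2 + I$ ($D{\left(N,I \right)} = I + 2 \left(-1\right) \frac{1}{2 - 1 + 2 \left(-1\right) \left(1 - 1\right)^{2}} = I + 2 \left(-1\right) \frac{1}{2 - 1 + 2 \left(-1\right) 0^{2}} = I + 2 \left(-1\right) \frac{1}{2 - 1 + 2 \left(-1\right) 0} = I + 2 \left(-1\right) \frac{1}{2 - 1 + 0} = I + 2 \left(-1\right) 1^{-1} = I + 2 \left(-1\right) 1 = I - 2 = -2 + I$)
$\left(D{\left(6,-6 \right)} - 72\right)^{2} = \left(\left(-2 - 6\right) - 72\right)^{2} = \left(-8 - 72\right)^{2} = \left(-80\right)^{2} = 6400$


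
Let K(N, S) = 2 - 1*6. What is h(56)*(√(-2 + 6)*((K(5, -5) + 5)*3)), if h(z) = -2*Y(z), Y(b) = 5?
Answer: -60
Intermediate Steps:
K(N, S) = -4 (K(N, S) = 2 - 6 = -4)
h(z) = -10 (h(z) = -2*5 = -10)
h(56)*(√(-2 + 6)*((K(5, -5) + 5)*3)) = -10*√(-2 + 6)*(-4 + 5)*3 = -10*√4*1*3 = -20*3 = -10*6 = -60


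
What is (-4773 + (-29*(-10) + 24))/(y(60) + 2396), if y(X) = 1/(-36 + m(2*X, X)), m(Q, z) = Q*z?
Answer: -651924/350305 ≈ -1.8610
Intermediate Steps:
y(X) = 1/(-36 + 2*X²) (y(X) = 1/(-36 + (2*X)*X) = 1/(-36 + 2*X²))
(-4773 + (-29*(-10) + 24))/(y(60) + 2396) = (-4773 + (-29*(-10) + 24))/(1/(2*(-18 + 60²)) + 2396) = (-4773 + (290 + 24))/(1/(2*(-18 + 3600)) + 2396) = (-4773 + 314)/((½)/3582 + 2396) = -4459/((½)*(1/3582) + 2396) = -4459/(1/7164 + 2396) = -4459/17164945/7164 = -4459*7164/17164945 = -651924/350305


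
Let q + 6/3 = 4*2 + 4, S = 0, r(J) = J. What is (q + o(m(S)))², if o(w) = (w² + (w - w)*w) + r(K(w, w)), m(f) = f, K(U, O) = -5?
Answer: 25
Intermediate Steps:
q = 10 (q = -2 + (4*2 + 4) = -2 + (8 + 4) = -2 + 12 = 10)
o(w) = -5 + w² (o(w) = (w² + (w - w)*w) - 5 = (w² + 0*w) - 5 = (w² + 0) - 5 = w² - 5 = -5 + w²)
(q + o(m(S)))² = (10 + (-5 + 0²))² = (10 + (-5 + 0))² = (10 - 5)² = 5² = 25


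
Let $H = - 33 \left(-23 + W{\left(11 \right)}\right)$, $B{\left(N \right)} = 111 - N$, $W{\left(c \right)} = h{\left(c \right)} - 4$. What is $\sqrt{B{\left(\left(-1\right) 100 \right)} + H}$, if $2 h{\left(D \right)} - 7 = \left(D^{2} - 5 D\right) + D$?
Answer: $2 i \sqrt{71} \approx 16.852 i$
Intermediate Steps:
$h{\left(D \right)} = \frac{7}{2} + \frac{D^{2}}{2} - 2 D$ ($h{\left(D \right)} = \frac{7}{2} + \frac{\left(D^{2} - 5 D\right) + D}{2} = \frac{7}{2} + \frac{D^{2} - 4 D}{2} = \frac{7}{2} + \left(\frac{D^{2}}{2} - 2 D\right) = \frac{7}{2} + \frac{D^{2}}{2} - 2 D$)
$W{\left(c \right)} = - \frac{1}{2} + \frac{c^{2}}{2} - 2 c$ ($W{\left(c \right)} = \left(\frac{7}{2} + \frac{c^{2}}{2} - 2 c\right) - 4 = - \frac{1}{2} + \frac{c^{2}}{2} - 2 c$)
$H = -495$ ($H = - 33 \left(-23 - \left(\frac{45}{2} - \frac{121}{2}\right)\right) = - 33 \left(-23 - -38\right) = - 33 \left(-23 + 38\right) = \left(-33\right) 15 = -495$)
$\sqrt{B{\left(\left(-1\right) 100 \right)} + H} = \sqrt{\left(111 - \left(-1\right) 100\right) - 495} = \sqrt{\left(111 - -100\right) - 495} = \sqrt{\left(111 + 100\right) - 495} = \sqrt{211 - 495} = \sqrt{-284} = 2 i \sqrt{71}$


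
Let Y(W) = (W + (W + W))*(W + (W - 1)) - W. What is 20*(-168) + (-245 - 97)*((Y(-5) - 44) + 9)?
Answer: -49530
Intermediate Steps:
Y(W) = -W + 3*W*(-1 + 2*W) (Y(W) = (W + 2*W)*(W + (-1 + W)) - W = (3*W)*(-1 + 2*W) - W = 3*W*(-1 + 2*W) - W = -W + 3*W*(-1 + 2*W))
20*(-168) + (-245 - 97)*((Y(-5) - 44) + 9) = 20*(-168) + (-245 - 97)*((2*(-5)*(-2 + 3*(-5)) - 44) + 9) = -3360 - 342*((2*(-5)*(-2 - 15) - 44) + 9) = -3360 - 342*((2*(-5)*(-17) - 44) + 9) = -3360 - 342*((170 - 44) + 9) = -3360 - 342*(126 + 9) = -3360 - 342*135 = -3360 - 46170 = -49530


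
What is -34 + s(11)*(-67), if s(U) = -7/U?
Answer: 95/11 ≈ 8.6364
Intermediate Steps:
-34 + s(11)*(-67) = -34 - 7/11*(-67) = -34 + 469/11 = 95/11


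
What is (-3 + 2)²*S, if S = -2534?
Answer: -2534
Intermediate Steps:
(-3 + 2)²*S = (-3 + 2)²*(-2534) = (-1)²*(-2534) = 1*(-2534) = -2534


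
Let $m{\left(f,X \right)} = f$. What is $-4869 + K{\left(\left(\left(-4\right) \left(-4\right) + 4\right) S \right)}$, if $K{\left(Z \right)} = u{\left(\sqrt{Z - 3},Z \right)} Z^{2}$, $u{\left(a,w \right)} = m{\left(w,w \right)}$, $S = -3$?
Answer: $-220869$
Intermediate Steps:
$u{\left(a,w \right)} = w$
$K{\left(Z \right)} = Z^{3}$ ($K{\left(Z \right)} = Z Z^{2} = Z^{3}$)
$-4869 + K{\left(\left(\left(-4\right) \left(-4\right) + 4\right) S \right)} = -4869 + \left(\left(\left(-4\right) \left(-4\right) + 4\right) \left(-3\right)\right)^{3} = -4869 + \left(\left(16 + 4\right) \left(-3\right)\right)^{3} = -4869 + \left(20 \left(-3\right)\right)^{3} = -4869 + \left(-60\right)^{3} = -4869 - 216000 = -220869$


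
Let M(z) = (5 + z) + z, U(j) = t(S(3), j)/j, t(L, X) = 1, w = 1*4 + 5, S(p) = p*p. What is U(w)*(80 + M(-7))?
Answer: 71/9 ≈ 7.8889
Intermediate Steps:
S(p) = p**2
w = 9 (w = 4 + 5 = 9)
U(j) = 1/j
M(z) = 5 + 2*z
U(w)*(80 + M(-7)) = (80 + (5 + 2*(-7)))/9 = (80 + (5 - 14))/9 = (80 - 9)/9 = (1/9)*71 = 71/9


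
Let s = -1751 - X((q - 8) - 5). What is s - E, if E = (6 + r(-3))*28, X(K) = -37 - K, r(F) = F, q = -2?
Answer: -1813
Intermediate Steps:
s = -1729 (s = -1751 - (-37 - ((-2 - 8) - 5)) = -1751 - (-37 - (-10 - 5)) = -1751 - (-37 - 1*(-15)) = -1751 - (-37 + 15) = -1751 - 1*(-22) = -1751 + 22 = -1729)
E = 84 (E = (6 - 3)*28 = 3*28 = 84)
s - E = -1729 - 1*84 = -1729 - 84 = -1813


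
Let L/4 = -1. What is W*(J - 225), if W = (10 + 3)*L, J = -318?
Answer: 28236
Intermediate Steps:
L = -4 (L = 4*(-1) = -4)
W = -52 (W = (10 + 3)*(-4) = 13*(-4) = -52)
W*(J - 225) = -52*(-318 - 225) = -52*(-543) = 28236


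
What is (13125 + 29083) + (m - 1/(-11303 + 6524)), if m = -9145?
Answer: 158008078/4779 ≈ 33063.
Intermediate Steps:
(13125 + 29083) + (m - 1/(-11303 + 6524)) = (13125 + 29083) + (-9145 - 1/(-11303 + 6524)) = 42208 + (-9145 - 1/(-4779)) = 42208 + (-9145 - 1*(-1/4779)) = 42208 + (-9145 + 1/4779) = 42208 - 43703954/4779 = 158008078/4779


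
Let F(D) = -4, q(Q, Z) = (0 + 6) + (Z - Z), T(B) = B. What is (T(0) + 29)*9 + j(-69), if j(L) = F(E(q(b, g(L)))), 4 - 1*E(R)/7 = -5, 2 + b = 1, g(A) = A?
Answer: 257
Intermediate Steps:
b = -1 (b = -2 + 1 = -1)
q(Q, Z) = 6 (q(Q, Z) = 6 + 0 = 6)
E(R) = 63 (E(R) = 28 - 7*(-5) = 28 + 35 = 63)
j(L) = -4
(T(0) + 29)*9 + j(-69) = (0 + 29)*9 - 4 = 29*9 - 4 = 261 - 4 = 257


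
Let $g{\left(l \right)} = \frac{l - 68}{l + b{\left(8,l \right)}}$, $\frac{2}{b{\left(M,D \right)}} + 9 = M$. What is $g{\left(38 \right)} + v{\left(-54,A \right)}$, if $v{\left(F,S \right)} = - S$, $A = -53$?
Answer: $\frac{313}{6} \approx 52.167$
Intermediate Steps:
$b{\left(M,D \right)} = \frac{2}{-9 + M}$
$g{\left(l \right)} = \frac{-68 + l}{-2 + l}$ ($g{\left(l \right)} = \frac{l - 68}{l + \frac{2}{-9 + 8}} = \frac{-68 + l}{l + \frac{2}{-1}} = \frac{-68 + l}{l + 2 \left(-1\right)} = \frac{-68 + l}{l - 2} = \frac{-68 + l}{-2 + l}$)
$g{\left(38 \right)} + v{\left(-54,A \right)} = \frac{-68 + 38}{-2 + 38} - -53 = \frac{1}{36} \left(-30\right) + 53 = - \frac{5}{6} + 53 = \frac{313}{6}$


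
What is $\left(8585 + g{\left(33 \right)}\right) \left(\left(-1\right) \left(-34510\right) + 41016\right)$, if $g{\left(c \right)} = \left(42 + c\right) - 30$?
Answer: $651789380$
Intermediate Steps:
$g{\left(c \right)} = 12 + c$
$\left(8585 + g{\left(33 \right)}\right) \left(\left(-1\right) \left(-34510\right) + 41016\right) = \left(8585 + \left(12 + 33\right)\right) \left(\left(-1\right) \left(-34510\right) + 41016\right) = \left(8585 + 45\right) \left(34510 + 41016\right) = 8630 \cdot 75526 = 651789380$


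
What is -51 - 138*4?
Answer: -603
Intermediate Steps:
-51 - 138*4 = -51 - 552 = -603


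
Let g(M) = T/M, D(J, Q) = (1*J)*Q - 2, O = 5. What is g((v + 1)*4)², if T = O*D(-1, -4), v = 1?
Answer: 25/16 ≈ 1.5625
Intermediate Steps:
D(J, Q) = -2 + J*Q (D(J, Q) = J*Q - 2 = -2 + J*Q)
T = 10 (T = 5*(-2 - 1*(-4)) = 5*(-2 + 4) = 5*2 = 10)
g(M) = 10/M
g((v + 1)*4)² = (10/(((1 + 1)*4)))² = (10/((2*4)))² = (10/8)² = (10*(⅛))² = (5/4)² = 25/16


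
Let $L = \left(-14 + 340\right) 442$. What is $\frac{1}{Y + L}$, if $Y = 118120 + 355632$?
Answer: $\frac{1}{617844} \approx 1.6185 \cdot 10^{-6}$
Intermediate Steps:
$Y = 473752$
$L = 144092$ ($L = 326 \cdot 442 = 144092$)
$\frac{1}{Y + L} = \frac{1}{473752 + 144092} = \frac{1}{617844}$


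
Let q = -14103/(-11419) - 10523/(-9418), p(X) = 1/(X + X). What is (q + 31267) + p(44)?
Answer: 8703813137923/278349544 ≈ 31269.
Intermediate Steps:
p(X) = 1/(2*X)
q = 14881423/6326126 (q = -14103*(-1/11419) - 10523*(-1/9418) = 14103/11419 + 619/554 = 14881423/6326126 ≈ 2.3524)
(q + 31267) + p(44) = (14881423/6326126 + 31267) + (½)/44 = 197813863065/6326126 + (½)*(1/44) = 197813863065/6326126 + 1/88 = 8703813137923/278349544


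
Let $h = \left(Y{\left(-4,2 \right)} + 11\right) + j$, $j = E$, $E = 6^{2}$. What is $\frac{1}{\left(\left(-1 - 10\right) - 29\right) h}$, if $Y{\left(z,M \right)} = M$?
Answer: $- \frac{1}{1960} \approx -0.0005102$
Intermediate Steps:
$E = 36$
$j = 36$
$h = 49$ ($h = \left(2 + 11\right) + 36 = 13 + 36 = 49$)
$\frac{1}{\left(\left(-1 - 10\right) - 29\right) h} = \frac{1}{\left(\left(-1 - 10\right) - 29\right) 49} = \frac{1}{\left(-11 - 29\right) 49} = \frac{1}{\left(-40\right) 49} = \frac{1}{-1960} = - \frac{1}{1960}$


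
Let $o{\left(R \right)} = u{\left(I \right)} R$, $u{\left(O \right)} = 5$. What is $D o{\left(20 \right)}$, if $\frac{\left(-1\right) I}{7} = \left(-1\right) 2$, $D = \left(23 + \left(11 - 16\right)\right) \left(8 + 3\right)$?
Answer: $19800$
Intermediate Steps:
$D = 198$ ($D = \left(23 - 5\right) 11 = 18 \cdot 11 = 198$)
$I = 14$ ($I = - 7 \left(\left(-1\right) 2\right) = \left(-7\right) \left(-2\right) = 14$)
$o{\left(R \right)} = 5 R$
$D o{\left(20 \right)} = 198 \cdot 5 \cdot 20 = 198 \cdot 100 = 19800$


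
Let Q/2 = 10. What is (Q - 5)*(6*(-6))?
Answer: -540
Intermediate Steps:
Q = 20 (Q = 2*10 = 20)
(Q - 5)*(6*(-6)) = (20 - 5)*(6*(-6)) = 15*(-36) = -540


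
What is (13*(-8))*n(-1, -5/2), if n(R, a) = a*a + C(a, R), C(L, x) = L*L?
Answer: -1300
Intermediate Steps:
C(L, x) = L²
n(R, a) = 2*a² (n(R, a) = a*a + a² = a² + a² = 2*a²)
(13*(-8))*n(-1, -5/2) = (13*(-8))*(2*(-5/2)²) = -208*(-5*½)² = -208*(-5/2)² = -208*25/4 = -104*25/2 = -1300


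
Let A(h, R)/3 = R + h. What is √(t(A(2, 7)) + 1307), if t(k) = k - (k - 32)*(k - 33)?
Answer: 2*√326 ≈ 36.111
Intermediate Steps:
A(h, R) = 3*R + 3*h (A(h, R) = 3*(R + h) = 3*R + 3*h)
t(k) = k - (-33 + k)*(-32 + k) (t(k) = k - (-32 + k)*(-33 + k) = k - (-33 + k)*(-32 + k))
√(t(A(2, 7)) + 1307) = √((-1056 - (3*7 + 3*2)² + 66*(3*7 + 3*2)) + 1307) = √((-1056 - (21 + 6)² + 66*(21 + 6)) + 1307) = √((-1056 - 1*27² + 66*27) + 1307) = √((-1056 - 1*729 + 1782) + 1307) = √((-1056 - 729 + 1782) + 1307) = √(-3 + 1307) = √1304 = 2*√326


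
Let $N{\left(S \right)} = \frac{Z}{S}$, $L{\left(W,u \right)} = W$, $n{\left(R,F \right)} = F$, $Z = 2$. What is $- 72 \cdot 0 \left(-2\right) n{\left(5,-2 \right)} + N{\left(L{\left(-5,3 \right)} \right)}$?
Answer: $- \frac{2}{5} \approx -0.4$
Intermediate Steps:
$N{\left(S \right)} = \frac{2}{S}$
$- 72 \cdot 0 \left(-2\right) n{\left(5,-2 \right)} + N{\left(L{\left(-5,3 \right)} \right)} = - 72 \cdot 0 \left(-2\right) \left(-2\right) + \frac{2}{-5} = - 72 \cdot 0 \left(-2\right) + 2 \left(- \frac{1}{5}\right) = \left(-72\right) 0 - \frac{2}{5} = 0 - \frac{2}{5} = - \frac{2}{5}$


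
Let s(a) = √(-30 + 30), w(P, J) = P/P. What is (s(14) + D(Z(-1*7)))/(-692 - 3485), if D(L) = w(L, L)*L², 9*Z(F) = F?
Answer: -49/338337 ≈ -0.00014483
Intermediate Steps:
Z(F) = F/9
w(P, J) = 1
s(a) = 0 (s(a) = √0 = 0)
D(L) = L² (D(L) = 1*L² = L²)
(s(14) + D(Z(-1*7)))/(-692 - 3485) = (0 + ((-1*7)/9)²)/(-692 - 3485) = (0 + ((⅑)*(-7))²)/(-4177) = (0 + (-7/9)²)*(-1/4177) = (0 + 49/81)*(-1/4177) = (49/81)*(-1/4177) = -49/338337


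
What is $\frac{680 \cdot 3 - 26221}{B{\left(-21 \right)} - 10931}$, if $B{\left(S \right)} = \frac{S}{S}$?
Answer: $\frac{24181}{10930} \approx 2.2124$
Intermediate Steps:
$B{\left(S \right)} = 1$
$\frac{680 \cdot 3 - 26221}{B{\left(-21 \right)} - 10931} = \frac{680 \cdot 3 - 26221}{1 - 10931} = \frac{2040 - 26221}{-10930} = \left(-24181\right) \left(- \frac{1}{10930}\right) = \frac{24181}{10930}$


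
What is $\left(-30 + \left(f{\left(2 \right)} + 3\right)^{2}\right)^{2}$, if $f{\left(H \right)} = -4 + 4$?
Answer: $441$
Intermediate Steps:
$f{\left(H \right)} = 0$
$\left(-30 + \left(f{\left(2 \right)} + 3\right)^{2}\right)^{2} = \left(-30 + \left(0 + 3\right)^{2}\right)^{2} = \left(-30 + 3^{2}\right)^{2} = \left(-30 + 9\right)^{2} = \left(-21\right)^{2} = 441$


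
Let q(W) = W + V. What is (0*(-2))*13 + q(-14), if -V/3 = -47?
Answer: 127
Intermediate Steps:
V = 141 (V = -3*(-47) = 141)
q(W) = 141 + W (q(W) = W + 141 = 141 + W)
(0*(-2))*13 + q(-14) = (0*(-2))*13 + (141 - 14) = 0*13 + 127 = 0 + 127 = 127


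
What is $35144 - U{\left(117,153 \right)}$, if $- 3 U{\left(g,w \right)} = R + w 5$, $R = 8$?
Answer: $\frac{106205}{3} \approx 35402.0$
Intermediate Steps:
$U{\left(g,w \right)} = - \frac{8}{3} - \frac{5 w}{3}$ ($U{\left(g,w \right)} = - \frac{8 + w 5}{3} = - \frac{8 + 5 w}{3} = - \frac{8}{3} - \frac{5 w}{3}$)
$35144 - U{\left(117,153 \right)} = 35144 - \left(- \frac{8}{3} - 255\right) = 35144 - - \frac{773}{3} = 35144 + \frac{773}{3} = \frac{106205}{3}$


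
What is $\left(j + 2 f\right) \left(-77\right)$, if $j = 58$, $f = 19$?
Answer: $-7392$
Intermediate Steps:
$\left(j + 2 f\right) \left(-77\right) = \left(58 + 2 \cdot 19\right) \left(-77\right) = \left(58 + 38\right) \left(-77\right) = 96 \left(-77\right) = -7392$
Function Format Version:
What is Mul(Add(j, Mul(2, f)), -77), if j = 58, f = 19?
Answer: -7392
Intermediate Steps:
Mul(Add(j, Mul(2, f)), -77) = Mul(Add(58, Mul(2, 19)), -77) = Mul(Add(58, 38), -77) = Mul(96, -77) = -7392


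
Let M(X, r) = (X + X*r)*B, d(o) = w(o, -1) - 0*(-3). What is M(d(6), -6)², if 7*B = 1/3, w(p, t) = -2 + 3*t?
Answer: 625/441 ≈ 1.4172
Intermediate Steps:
B = 1/21 (B = (⅐)/3 = (⅐)*(⅓) = 1/21 ≈ 0.047619)
d(o) = -5 (d(o) = (-2 + 3*(-1)) - 0*(-3) = (-2 - 3) - 1*0 = -5 + 0 = -5)
M(X, r) = X/21 + X*r/21 (M(X, r) = (X + X*r)*(1/21) = X/21 + X*r/21)
M(d(6), -6)² = ((1/21)*(-5)*(1 - 6))² = ((1/21)*(-5)*(-5))² = (25/21)² = 625/441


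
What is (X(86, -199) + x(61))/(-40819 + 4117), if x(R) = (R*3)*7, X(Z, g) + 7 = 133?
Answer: -469/12234 ≈ -0.038336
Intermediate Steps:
X(Z, g) = 126 (X(Z, g) = -7 + 133 = 126)
x(R) = 21*R (x(R) = (3*R)*7 = 21*R)
(X(86, -199) + x(61))/(-40819 + 4117) = (126 + 21*61)/(-40819 + 4117) = (126 + 1281)/(-36702) = 1407*(-1/36702) = -469/12234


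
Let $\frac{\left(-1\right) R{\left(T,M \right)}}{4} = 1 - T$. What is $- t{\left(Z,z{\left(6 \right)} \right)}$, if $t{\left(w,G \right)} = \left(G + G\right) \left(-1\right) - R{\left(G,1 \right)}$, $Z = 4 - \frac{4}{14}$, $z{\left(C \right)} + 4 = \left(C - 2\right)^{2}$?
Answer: $68$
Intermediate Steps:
$z{\left(C \right)} = -4 + \left(-2 + C\right)^{2}$ ($z{\left(C \right)} = -4 + \left(C - 2\right)^{2} = -4 + \left(-2 + C\right)^{2}$)
$R{\left(T,M \right)} = -4 + 4 T$ ($R{\left(T,M \right)} = - 4 \left(1 - T\right) = -4 + 4 T$)
$Z = \frac{26}{7}$ ($Z = 4 - 4 \cdot \frac{1}{14} = 4 - \frac{2}{7} = \frac{26}{7} \approx 3.7143$)
$t{\left(w,G \right)} = 4 - 6 G$ ($t{\left(w,G \right)} = \left(G + G\right) \left(-1\right) - \left(-4 + 4 G\right) = 2 G \left(-1\right) - \left(-4 + 4 G\right) = - 2 G - \left(-4 + 4 G\right) = 4 - 6 G$)
$- t{\left(Z,z{\left(6 \right)} \right)} = - (4 - 6 \cdot 6 \left(-4 + 6\right)) = - (4 - 6 \cdot 6 \cdot 2) = - (4 - 72) = \left(-1\right) \left(-68\right) = 68$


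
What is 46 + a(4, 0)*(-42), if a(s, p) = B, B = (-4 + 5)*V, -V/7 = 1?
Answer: 340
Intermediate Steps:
V = -7 (V = -7*1 = -7)
B = -7 (B = (-4 + 5)*(-7) = 1*(-7) = -7)
a(s, p) = -7
46 + a(4, 0)*(-42) = 46 - 7*(-42) = 46 + 294 = 340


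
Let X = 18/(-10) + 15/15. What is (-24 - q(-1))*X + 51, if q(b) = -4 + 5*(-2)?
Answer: 59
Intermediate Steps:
q(b) = -14 (q(b) = -4 - 10 = -14)
X = -⅘ (X = 18*(-⅒) + 15*(1/15) = -9/5 + 1 = -⅘ ≈ -0.80000)
(-24 - q(-1))*X + 51 = (-24 - 1*(-14))*(-⅘) + 51 = (-24 + 14)*(-⅘) + 51 = -10*(-⅘) + 51 = 8 + 51 = 59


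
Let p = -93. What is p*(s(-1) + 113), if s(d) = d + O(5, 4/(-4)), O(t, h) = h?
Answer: -10323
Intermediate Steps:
s(d) = -1 + d (s(d) = d + 4/(-4) = d + 4*(-¼) = d - 1 = -1 + d)
p*(s(-1) + 113) = -93*((-1 - 1) + 113) = -93*(-2 + 113) = -93*111 = -10323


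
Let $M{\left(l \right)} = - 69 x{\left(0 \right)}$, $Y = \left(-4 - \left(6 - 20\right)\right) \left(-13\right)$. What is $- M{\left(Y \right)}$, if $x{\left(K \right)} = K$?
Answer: $0$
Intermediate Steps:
$Y = -130$ ($Y = \left(-4 - -14\right) \left(-13\right) = \left(-4 + \left(-6 + 20\right)\right) \left(-13\right) = \left(-4 + 14\right) \left(-13\right) = 10 \left(-13\right) = -130$)
$M{\left(l \right)} = 0$ ($M{\left(l \right)} = \left(-69\right) 0 = 0$)
$- M{\left(Y \right)} = \left(-1\right) 0 = 0$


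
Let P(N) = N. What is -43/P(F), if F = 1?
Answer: -43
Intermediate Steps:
-43/P(F) = -43/1 = -43*1 = -43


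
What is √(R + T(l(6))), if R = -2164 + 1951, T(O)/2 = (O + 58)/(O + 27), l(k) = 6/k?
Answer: I*√40922/14 ≈ 14.449*I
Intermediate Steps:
T(O) = 2*(58 + O)/(27 + O) (T(O) = 2*((O + 58)/(O + 27)) = 2*((58 + O)/(27 + O)) = 2*(58 + O)/(27 + O))
R = -213
√(R + T(l(6))) = √(-213 + 2*(58 + 6/6)/(27 + 6/6)) = √(-213 + 2*(58 + 6*(⅙))/(27 + 6*(⅙))) = √(-213 + 2*(58 + 1)/(27 + 1)) = √(-213 + 2*59/28) = √(-213 + 2*(1/28)*59) = √(-213 + 59/14) = √(-2923/14) = I*√40922/14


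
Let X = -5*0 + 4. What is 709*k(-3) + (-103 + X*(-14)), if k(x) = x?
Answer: -2286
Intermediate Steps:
X = 4 (X = 0 + 4 = 4)
709*k(-3) + (-103 + X*(-14)) = 709*(-3) + (-103 + 4*(-14)) = -2127 + (-103 - 56) = -2127 - 159 = -2286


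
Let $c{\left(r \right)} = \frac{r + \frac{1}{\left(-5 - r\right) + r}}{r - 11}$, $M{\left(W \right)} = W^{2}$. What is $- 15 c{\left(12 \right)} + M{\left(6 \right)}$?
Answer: $-141$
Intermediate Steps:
$c{\left(r \right)} = \frac{- \frac{1}{5} + r}{-11 + r}$ ($c{\left(r \right)} = \frac{r + \frac{1}{-5}}{-11 + r} = \frac{r - \frac{1}{5}}{-11 + r} = \frac{- \frac{1}{5} + r}{-11 + r}$)
$- 15 c{\left(12 \right)} + M{\left(6 \right)} = - 15 \frac{- \frac{1}{5} + 12}{-11 + 12} + 6^{2} = - 15 \cdot 1^{-1} \cdot \frac{59}{5} + 36 = - 15 \cdot 1 \cdot \frac{59}{5} + 36 = \left(-15\right) \frac{59}{5} + 36 = -177 + 36 = -141$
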